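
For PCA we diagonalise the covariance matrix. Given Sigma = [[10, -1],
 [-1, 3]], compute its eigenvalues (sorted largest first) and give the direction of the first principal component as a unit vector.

Step 1 — characteristic polynomial of 2×2 Sigma:
  det(Sigma - λI) = λ² - trace · λ + det = 0.
  trace = 10 + 3 = 13, det = 10·3 - (-1)² = 29.
Step 2 — discriminant:
  Δ = trace² - 4·det = 169 - 116 = 53.
Step 3 — eigenvalues:
  λ = (trace ± √Δ)/2 = (13 ± 7.2801)/2,
  λ_1 = 10.1401,  λ_2 = 2.8599.

Step 4 — unit eigenvector for λ_1: solve (Sigma - λ_1 I)v = 0. First row:
  (10 - 10.1401)·v_x + (-1)·v_y = 0, i.e. (-0.1401)·v_x + (-1)·v_y = 0,
  so v ∝ (b, λ_1 - a) = (-1, 0.1401); multiply by -1 so the first entry is positive: u = (1, -0.1401).
  ||u|| = √((1)² + (-0.1401)²) = √(1.0196) ≈ 1.0098,
  v_1 = u/||u|| ≈ (0.9903, -0.1387) (||v_1|| = 1).

λ_1 = 10.1401,  λ_2 = 2.8599;  v_1 ≈ (0.9903, -0.1387)


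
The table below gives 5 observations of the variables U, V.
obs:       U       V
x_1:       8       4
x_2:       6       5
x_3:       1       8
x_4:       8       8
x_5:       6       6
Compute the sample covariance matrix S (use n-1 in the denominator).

Step 1 — column means:
  mean(U) = (8 + 6 + 1 + 8 + 6) / 5 = 29/5 = 5.8
  mean(V) = (4 + 5 + 8 + 8 + 6) / 5 = 31/5 = 6.2

Step 2 — sample covariance S[i,j] = (1/(n-1)) · Σ_k (x_{k,i} - mean_i) · (x_{k,j} - mean_j), with n-1 = 4.
  S[U,U] = ((2.2)·(2.2) + (0.2)·(0.2) + (-4.8)·(-4.8) + (2.2)·(2.2) + (0.2)·(0.2)) / 4 = 32.8/4 = 8.2
  S[U,V] = ((2.2)·(-2.2) + (0.2)·(-1.2) + (-4.8)·(1.8) + (2.2)·(1.8) + (0.2)·(-0.2)) / 4 = -9.8/4 = -2.45
  S[V,V] = ((-2.2)·(-2.2) + (-1.2)·(-1.2) + (1.8)·(1.8) + (1.8)·(1.8) + (-0.2)·(-0.2)) / 4 = 12.8/4 = 3.2

S is symmetric (S[j,i] = S[i,j]). Assembling:

S = [[8.2, -2.45],
 [-2.45, 3.2]]


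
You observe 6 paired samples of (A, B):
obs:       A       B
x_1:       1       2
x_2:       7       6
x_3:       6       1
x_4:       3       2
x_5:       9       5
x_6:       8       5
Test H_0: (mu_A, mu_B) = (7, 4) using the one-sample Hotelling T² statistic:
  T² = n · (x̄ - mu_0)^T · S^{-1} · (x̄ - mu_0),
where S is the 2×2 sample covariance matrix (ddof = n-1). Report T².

Step 1 — sample mean vector:
  mean(A) = (1 + 7 + 6 + 3 + 9 + 8) / 6 = 34/6 = 5.6667
  mean(B) = (2 + 6 + 1 + 2 + 5 + 5) / 6 = 21/6 = 3.5
  x̄ = (5.6667, 3.5),  deviation x̄ - mu_0 = (5.6667, 3.5) - (7, 4) = (-1.3333, -0.5).

Step 2 — sample covariance matrix, S[i,j] = (1/(n-1)) · Σ_k (x_{k,i} - mean_i) · (x_{k,j} - mean_j), divisor n-1 = 5:
  S[A,A] = ((-4.6667)·(-4.6667) + (1.3333)·(1.3333) + (0.3333)·(0.3333) + (-2.6667)·(-2.6667) + (3.3333)·(3.3333) + (2.3333)·(2.3333)) / 5 = 47.3333/5 = 9.4667
  S[A,B] = ((-4.6667)·(-1.5) + (1.3333)·(2.5) + (0.3333)·(-2.5) + (-2.6667)·(-1.5) + (3.3333)·(1.5) + (2.3333)·(1.5)) / 5 = 22/5 = 4.4
  S[B,B] = ((-1.5)·(-1.5) + (2.5)·(2.5) + (-2.5)·(-2.5) + (-1.5)·(-1.5) + (1.5)·(1.5) + (1.5)·(1.5)) / 5 = 21.5/5 = 4.3
  S = [[9.4667, 4.4],
 [4.4, 4.3]].

Step 3 — invert S. det(S) = 9.4667·4.3 - (4.4)² = 21.3467.
  S^{-1} = (1/det) · [[d, -b], [-b, a]] = [[0.2014, -0.2061],
 [-0.2061, 0.4435]].

Step 4 — quadratic form (x̄ - mu_0)^T · S^{-1} · (x̄ - mu_0):
  S^{-1} · (x̄ - mu_0) = (-0.1655, 0.0531),
  (x̄ - mu_0)^T · [...] = (-1.3333)·(-0.1655) + (-0.5)·(0.0531) = 0.1941.

Step 5 — scale by n: T² = 6 · 0.1941 = 1.1649.

T² ≈ 1.1649


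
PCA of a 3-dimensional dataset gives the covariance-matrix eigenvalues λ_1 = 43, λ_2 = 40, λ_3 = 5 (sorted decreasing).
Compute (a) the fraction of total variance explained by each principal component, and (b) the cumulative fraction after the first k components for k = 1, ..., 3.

Step 1 — total variance = trace(Sigma) = Σ λ_i = 43 + 40 + 5 = 88.

Step 2 — fraction explained by component i = λ_i / Σ λ:
  PC1: 43/88 = 0.4886
  PC2: 40/88 = 0.4545
  PC3: 5/88 = 0.0568

Step 3 — cumulative fraction after k components = (λ_1 + ... + λ_k) / Σ λ:
  k = 1: 43/88 = 0.4886
  k = 2: (43 + 40)/88 = 83/88 = 0.9432
  k = 3: (43 + 40 + 5)/88 = 88/88 = 1

Summary (fraction, with percent):

explained: PC1 0.4886 (48.86%), PC2 0.4545 (45.45%), PC3 0.0568 (5.68%);  cumulative: 0.4886, 0.9432, 1


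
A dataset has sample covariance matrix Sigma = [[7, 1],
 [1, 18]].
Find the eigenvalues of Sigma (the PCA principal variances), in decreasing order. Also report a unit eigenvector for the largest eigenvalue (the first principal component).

Step 1 — characteristic polynomial of 2×2 Sigma:
  det(Sigma - λI) = λ² - trace · λ + det = 0.
  trace = 7 + 18 = 25, det = 7·18 - (1)² = 125.
Step 2 — discriminant:
  Δ = trace² - 4·det = 625 - 500 = 125.
Step 3 — eigenvalues:
  λ = (trace ± √Δ)/2 = (25 ± 11.1803)/2,
  λ_1 = 18.0902,  λ_2 = 6.9098.

Step 4 — unit eigenvector for λ_1: solve (Sigma - λ_1 I)v = 0. First row:
  (7 - 18.0902)·v_x + (1)·v_y = 0, i.e. (-11.0902)·v_x + (1)·v_y = 0,
  so v ∝ (b, λ_1 - a) = (1, 11.0902) = u.
  ||u|| = √((1)² + (11.0902)²) = √(123.9919) ≈ 11.1352,
  v_1 = u/||u|| ≈ (0.0898, 0.996) (||v_1|| = 1).

λ_1 = 18.0902,  λ_2 = 6.9098;  v_1 ≈ (0.0898, 0.996)


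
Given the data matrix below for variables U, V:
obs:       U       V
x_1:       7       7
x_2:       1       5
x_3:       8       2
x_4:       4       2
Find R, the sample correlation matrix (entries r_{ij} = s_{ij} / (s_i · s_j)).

Step 1 — column means:
  mean(U) = (7 + 1 + 8 + 4) / 4 = 20/4 = 5
  mean(V) = (7 + 5 + 2 + 2) / 4 = 16/4 = 4

Step 2 — sample variances and covariances s[i,j] = (1/(n-1)) · Σ_k (x_{k,i} - mean_i) · (x_{k,j} - mean_j), with n-1 = 3:
  s[U,U] = ((2)·(2) + (-4)·(-4) + (3)·(3) + (-1)·(-1)) / 3 = 30/3 = 10
  s[U,V] = ((2)·(3) + (-4)·(1) + (3)·(-2) + (-1)·(-2)) / 3 = -2/3 = -0.6667
  s[V,V] = ((3)·(3) + (1)·(1) + (-2)·(-2) + (-2)·(-2)) / 3 = 18/3 = 6
  Sample standard deviations s_i = √(s[i,i]):
  s(U) = √(10) = 3.1623
  s(V) = √(6) = 2.4495

Step 3 — r_{ij} = s_{ij} / (s_i · s_j):
  r[U,U] = 1 (diagonal).
  r[U,V] = -0.6667 / (3.1623 · 2.4495) = -0.6667 / 7.746 = -0.0861
  r[V,V] = 1 (diagonal).

R is symmetric with unit diagonal. Assembling:

R = [[1, -0.0861],
 [-0.0861, 1]]


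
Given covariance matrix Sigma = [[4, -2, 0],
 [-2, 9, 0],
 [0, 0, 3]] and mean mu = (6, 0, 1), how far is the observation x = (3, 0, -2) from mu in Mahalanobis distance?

Step 1 — centre the observation: (x - mu) = (-3, 0, -3).

Step 2 — invert Sigma (cofactor / det for 3×3, or solve directly):
  Sigma^{-1} = [[0.2812, 0.0625, 0],
 [0.0625, 0.125, 0],
 [0, 0, 0.3333]].

Step 3 — form the quadratic (x - mu)^T · Sigma^{-1} · (x - mu):
  Sigma^{-1} · (x - mu) = (-0.8438, -0.1875, -1).
  (x - mu)^T · [Sigma^{-1} · (x - mu)] = (-3)·(-0.8438) + (0)·(-0.1875) + (-3)·(-1) = 5.5312.

Step 4 — take square root: d = √(5.5312) ≈ 2.3519.

d(x, mu) = √(5.5312) ≈ 2.3519


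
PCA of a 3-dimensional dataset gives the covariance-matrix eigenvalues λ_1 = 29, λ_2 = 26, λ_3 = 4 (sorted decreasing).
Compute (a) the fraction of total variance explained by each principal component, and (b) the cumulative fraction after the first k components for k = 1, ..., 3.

Step 1 — total variance = trace(Sigma) = Σ λ_i = 29 + 26 + 4 = 59.

Step 2 — fraction explained by component i = λ_i / Σ λ:
  PC1: 29/59 = 0.4915
  PC2: 26/59 = 0.4407
  PC3: 4/59 = 0.0678

Step 3 — cumulative fraction after k components = (λ_1 + ... + λ_k) / Σ λ:
  k = 1: 29/59 = 0.4915
  k = 2: (29 + 26)/59 = 55/59 = 0.9322
  k = 3: (29 + 26 + 4)/59 = 59/59 = 1

Summary (fraction, with percent):

explained: PC1 0.4915 (49.15%), PC2 0.4407 (44.07%), PC3 0.0678 (6.78%);  cumulative: 0.4915, 0.9322, 1


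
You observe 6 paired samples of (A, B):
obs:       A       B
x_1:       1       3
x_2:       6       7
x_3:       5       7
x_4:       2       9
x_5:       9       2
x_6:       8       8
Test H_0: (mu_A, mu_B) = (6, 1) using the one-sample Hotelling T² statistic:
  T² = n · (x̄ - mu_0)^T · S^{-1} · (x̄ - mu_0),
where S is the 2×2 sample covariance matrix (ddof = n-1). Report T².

Step 1 — sample mean vector:
  mean(A) = (1 + 6 + 5 + 2 + 9 + 8) / 6 = 31/6 = 5.1667
  mean(B) = (3 + 7 + 7 + 9 + 2 + 8) / 6 = 36/6 = 6
  x̄ = (5.1667, 6),  deviation x̄ - mu_0 = (5.1667, 6) - (6, 1) = (-0.8333, 5).

Step 2 — sample covariance matrix, S[i,j] = (1/(n-1)) · Σ_k (x_{k,i} - mean_i) · (x_{k,j} - mean_j), divisor n-1 = 5:
  S[A,A] = ((-4.1667)·(-4.1667) + (0.8333)·(0.8333) + (-0.1667)·(-0.1667) + (-3.1667)·(-3.1667) + (3.8333)·(3.8333) + (2.8333)·(2.8333)) / 5 = 50.8333/5 = 10.1667
  S[A,B] = ((-4.1667)·(-3) + (0.8333)·(1) + (-0.1667)·(1) + (-3.1667)·(3) + (3.8333)·(-4) + (2.8333)·(2)) / 5 = -6/5 = -1.2
  S[B,B] = ((-3)·(-3) + (1)·(1) + (1)·(1) + (3)·(3) + (-4)·(-4) + (2)·(2)) / 5 = 40/5 = 8
  S = [[10.1667, -1.2],
 [-1.2, 8]].

Step 3 — invert S. det(S) = 10.1667·8 - (-1.2)² = 79.8933.
  S^{-1} = (1/det) · [[d, -b], [-b, a]] = [[0.1001, 0.015],
 [0.015, 0.1273]].

Step 4 — quadratic form (x̄ - mu_0)^T · S^{-1} · (x̄ - mu_0):
  S^{-1} · (x̄ - mu_0) = (-0.0083, 0.6237),
  (x̄ - mu_0)^T · [...] = (-0.8333)·(-0.0083) + (5)·(0.6237) = 3.1257.

Step 5 — scale by n: T² = 6 · 3.1257 = 18.7542.

T² ≈ 18.7542


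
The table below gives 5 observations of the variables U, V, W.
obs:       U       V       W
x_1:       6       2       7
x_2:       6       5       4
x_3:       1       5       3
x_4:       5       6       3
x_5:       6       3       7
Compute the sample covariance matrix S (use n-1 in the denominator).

Step 1 — column means:
  mean(U) = (6 + 6 + 1 + 5 + 6) / 5 = 24/5 = 4.8
  mean(V) = (2 + 5 + 5 + 6 + 3) / 5 = 21/5 = 4.2
  mean(W) = (7 + 4 + 3 + 3 + 7) / 5 = 24/5 = 4.8

Step 2 — sample covariance S[i,j] = (1/(n-1)) · Σ_k (x_{k,i} - mean_i) · (x_{k,j} - mean_j), with n-1 = 4.
  S[U,U] = ((1.2)·(1.2) + (1.2)·(1.2) + (-3.8)·(-3.8) + (0.2)·(0.2) + (1.2)·(1.2)) / 4 = 18.8/4 = 4.7
  S[U,V] = ((1.2)·(-2.2) + (1.2)·(0.8) + (-3.8)·(0.8) + (0.2)·(1.8) + (1.2)·(-1.2)) / 4 = -5.8/4 = -1.45
  S[U,W] = ((1.2)·(2.2) + (1.2)·(-0.8) + (-3.8)·(-1.8) + (0.2)·(-1.8) + (1.2)·(2.2)) / 4 = 10.8/4 = 2.7
  S[V,V] = ((-2.2)·(-2.2) + (0.8)·(0.8) + (0.8)·(0.8) + (1.8)·(1.8) + (-1.2)·(-1.2)) / 4 = 10.8/4 = 2.7
  S[V,W] = ((-2.2)·(2.2) + (0.8)·(-0.8) + (0.8)·(-1.8) + (1.8)·(-1.8) + (-1.2)·(2.2)) / 4 = -12.8/4 = -3.2
  S[W,W] = ((2.2)·(2.2) + (-0.8)·(-0.8) + (-1.8)·(-1.8) + (-1.8)·(-1.8) + (2.2)·(2.2)) / 4 = 16.8/4 = 4.2

S is symmetric (S[j,i] = S[i,j]). Assembling:

S = [[4.7, -1.45, 2.7],
 [-1.45, 2.7, -3.2],
 [2.7, -3.2, 4.2]]


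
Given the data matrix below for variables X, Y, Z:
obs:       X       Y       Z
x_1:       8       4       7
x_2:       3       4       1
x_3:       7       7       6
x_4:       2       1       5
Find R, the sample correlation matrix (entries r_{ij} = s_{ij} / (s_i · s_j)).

Step 1 — column means:
  mean(X) = (8 + 3 + 7 + 2) / 4 = 20/4 = 5
  mean(Y) = (4 + 4 + 7 + 1) / 4 = 16/4 = 4
  mean(Z) = (7 + 1 + 6 + 5) / 4 = 19/4 = 4.75

Step 2 — sample variances and covariances s[i,j] = (1/(n-1)) · Σ_k (x_{k,i} - mean_i) · (x_{k,j} - mean_j), with n-1 = 3:
  s[X,X] = ((3)·(3) + (-2)·(-2) + (2)·(2) + (-3)·(-3)) / 3 = 26/3 = 8.6667
  s[X,Y] = ((3)·(0) + (-2)·(0) + (2)·(3) + (-3)·(-3)) / 3 = 15/3 = 5
  s[X,Z] = ((3)·(2.25) + (-2)·(-3.75) + (2)·(1.25) + (-3)·(0.25)) / 3 = 16/3 = 5.3333
  s[Y,Y] = ((0)·(0) + (0)·(0) + (3)·(3) + (-3)·(-3)) / 3 = 18/3 = 6
  s[Y,Z] = ((0)·(2.25) + (0)·(-3.75) + (3)·(1.25) + (-3)·(0.25)) / 3 = 3/3 = 1
  s[Z,Z] = ((2.25)·(2.25) + (-3.75)·(-3.75) + (1.25)·(1.25) + (0.25)·(0.25)) / 3 = 20.75/3 = 6.9167
  Sample standard deviations s_i = √(s[i,i]):
  s(X) = √(8.6667) = 2.9439
  s(Y) = √(6) = 2.4495
  s(Z) = √(6.9167) = 2.63

Step 3 — r_{ij} = s_{ij} / (s_i · s_j):
  r[X,X] = 1 (diagonal).
  r[X,Y] = 5 / (2.9439 · 2.4495) = 5 / 7.2111 = 0.6934
  r[X,Z] = 5.3333 / (2.9439 · 2.63) = 5.3333 / 7.7424 = 0.6888
  r[Y,Y] = 1 (diagonal).
  r[Y,Z] = 1 / (2.4495 · 2.63) = 1 / 6.442 = 0.1552
  r[Z,Z] = 1 (diagonal).

R is symmetric with unit diagonal. Assembling:

R = [[1, 0.6934, 0.6888],
 [0.6934, 1, 0.1552],
 [0.6888, 0.1552, 1]]


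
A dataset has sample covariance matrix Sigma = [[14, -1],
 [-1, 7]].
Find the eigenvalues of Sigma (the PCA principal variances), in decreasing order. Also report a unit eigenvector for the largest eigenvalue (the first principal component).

Step 1 — characteristic polynomial of 2×2 Sigma:
  det(Sigma - λI) = λ² - trace · λ + det = 0.
  trace = 14 + 7 = 21, det = 14·7 - (-1)² = 97.
Step 2 — discriminant:
  Δ = trace² - 4·det = 441 - 388 = 53.
Step 3 — eigenvalues:
  λ = (trace ± √Δ)/2 = (21 ± 7.2801)/2,
  λ_1 = 14.1401,  λ_2 = 6.8599.

Step 4 — unit eigenvector for λ_1: solve (Sigma - λ_1 I)v = 0. First row:
  (14 - 14.1401)·v_x + (-1)·v_y = 0, i.e. (-0.1401)·v_x + (-1)·v_y = 0,
  so v ∝ (b, λ_1 - a) = (-1, 0.1401); multiply by -1 so the first entry is positive: u = (1, -0.1401).
  ||u|| = √((1)² + (-0.1401)²) = √(1.0196) ≈ 1.0098,
  v_1 = u/||u|| ≈ (0.9903, -0.1387) (||v_1|| = 1).

λ_1 = 14.1401,  λ_2 = 6.8599;  v_1 ≈ (0.9903, -0.1387)


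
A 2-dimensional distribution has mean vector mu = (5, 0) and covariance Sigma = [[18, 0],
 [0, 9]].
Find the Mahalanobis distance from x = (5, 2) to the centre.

Step 1 — centre the observation: (x - mu) = (0, 2).

Step 2 — invert Sigma. det(Sigma) = 18·9 - (0)² = 162.
  Sigma^{-1} = (1/det) · [[d, -b], [-b, a]] = [[0.0556, 0],
 [0, 0.1111]].

Step 3 — form the quadratic (x - mu)^T · Sigma^{-1} · (x - mu):
  Sigma^{-1} · (x - mu) = (0, 0.2222).
  (x - mu)^T · [Sigma^{-1} · (x - mu)] = (0)·(0) + (2)·(0.2222) = 0.4444.

Step 4 — take square root: d = √(0.4444) ≈ 0.6667.

d(x, mu) = √(0.4444) ≈ 0.6667


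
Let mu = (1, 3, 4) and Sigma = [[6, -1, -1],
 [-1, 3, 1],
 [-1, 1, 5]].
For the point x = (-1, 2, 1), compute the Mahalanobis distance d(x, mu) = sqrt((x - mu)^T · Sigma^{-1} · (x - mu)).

Step 1 — centre the observation: (x - mu) = (-2, -1, -3).

Step 2 — invert Sigma (cofactor / det for 3×3, or solve directly):
  Sigma^{-1} = [[0.1795, 0.0513, 0.0256],
 [0.0513, 0.3718, -0.0641],
 [0.0256, -0.0641, 0.2179]].

Step 3 — form the quadratic (x - mu)^T · Sigma^{-1} · (x - mu):
  Sigma^{-1} · (x - mu) = (-0.4872, -0.2821, -0.641).
  (x - mu)^T · [Sigma^{-1} · (x - mu)] = (-2)·(-0.4872) + (-1)·(-0.2821) + (-3)·(-0.641) = 3.1795.

Step 4 — take square root: d = √(3.1795) ≈ 1.7831.

d(x, mu) = √(3.1795) ≈ 1.7831


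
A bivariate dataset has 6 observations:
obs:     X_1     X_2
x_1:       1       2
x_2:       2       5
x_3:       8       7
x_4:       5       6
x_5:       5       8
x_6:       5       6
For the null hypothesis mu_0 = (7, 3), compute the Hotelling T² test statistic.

Step 1 — sample mean vector:
  mean(X_1) = (1 + 2 + 8 + 5 + 5 + 5) / 6 = 26/6 = 4.3333
  mean(X_2) = (2 + 5 + 7 + 6 + 8 + 6) / 6 = 34/6 = 5.6667
  x̄ = (4.3333, 5.6667),  deviation x̄ - mu_0 = (4.3333, 5.6667) - (7, 3) = (-2.6667, 2.6667).

Step 2 — sample covariance matrix, S[i,j] = (1/(n-1)) · Σ_k (x_{k,i} - mean_i) · (x_{k,j} - mean_j), divisor n-1 = 5:
  S[X_1,X_1] = ((-3.3333)·(-3.3333) + (-2.3333)·(-2.3333) + (3.6667)·(3.6667) + (0.6667)·(0.6667) + (0.6667)·(0.6667) + (0.6667)·(0.6667)) / 5 = 31.3333/5 = 6.2667
  S[X_1,X_2] = ((-3.3333)·(-3.6667) + (-2.3333)·(-0.6667) + (3.6667)·(1.3333) + (0.6667)·(0.3333) + (0.6667)·(2.3333) + (0.6667)·(0.3333)) / 5 = 20.6667/5 = 4.1333
  S[X_2,X_2] = ((-3.6667)·(-3.6667) + (-0.6667)·(-0.6667) + (1.3333)·(1.3333) + (0.3333)·(0.3333) + (2.3333)·(2.3333) + (0.3333)·(0.3333)) / 5 = 21.3333/5 = 4.2667
  S = [[6.2667, 4.1333],
 [4.1333, 4.2667]].

Step 3 — invert S. det(S) = 6.2667·4.2667 - (4.1333)² = 9.6533.
  S^{-1} = (1/det) · [[d, -b], [-b, a]] = [[0.442, -0.4282],
 [-0.4282, 0.6492]].

Step 4 — quadratic form (x̄ - mu_0)^T · S^{-1} · (x̄ - mu_0):
  S^{-1} · (x̄ - mu_0) = (-2.3204, 2.8729),
  (x̄ - mu_0)^T · [...] = (-2.6667)·(-2.3204) + (2.6667)·(2.8729) = 13.849.

Step 5 — scale by n: T² = 6 · 13.849 = 83.0939.

T² ≈ 83.0939


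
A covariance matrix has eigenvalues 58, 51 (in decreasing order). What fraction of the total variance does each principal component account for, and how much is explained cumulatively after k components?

Step 1 — total variance = trace(Sigma) = Σ λ_i = 58 + 51 = 109.

Step 2 — fraction explained by component i = λ_i / Σ λ:
  PC1: 58/109 = 0.5321
  PC2: 51/109 = 0.4679

Step 3 — cumulative fraction after k components = (λ_1 + ... + λ_k) / Σ λ:
  k = 1: 58/109 = 0.5321
  k = 2: (58 + 51)/109 = 109/109 = 1

Summary (fraction, with percent):

explained: PC1 0.5321 (53.21%), PC2 0.4679 (46.79%);  cumulative: 0.5321, 1


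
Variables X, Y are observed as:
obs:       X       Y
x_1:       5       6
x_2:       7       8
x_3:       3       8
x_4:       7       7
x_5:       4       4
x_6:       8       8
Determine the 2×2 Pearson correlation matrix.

Step 1 — column means:
  mean(X) = (5 + 7 + 3 + 7 + 4 + 8) / 6 = 34/6 = 5.6667
  mean(Y) = (6 + 8 + 8 + 7 + 4 + 8) / 6 = 41/6 = 6.8333

Step 2 — sample variances and covariances s[i,j] = (1/(n-1)) · Σ_k (x_{k,i} - mean_i) · (x_{k,j} - mean_j), with n-1 = 5:
  s[X,X] = ((-0.6667)·(-0.6667) + (1.3333)·(1.3333) + (-2.6667)·(-2.6667) + (1.3333)·(1.3333) + (-1.6667)·(-1.6667) + (2.3333)·(2.3333)) / 5 = 19.3333/5 = 3.8667
  s[X,Y] = ((-0.6667)·(-0.8333) + (1.3333)·(1.1667) + (-2.6667)·(1.1667) + (1.3333)·(0.1667) + (-1.6667)·(-2.8333) + (2.3333)·(1.1667)) / 5 = 6.6667/5 = 1.3333
  s[Y,Y] = ((-0.8333)·(-0.8333) + (1.1667)·(1.1667) + (1.1667)·(1.1667) + (0.1667)·(0.1667) + (-2.8333)·(-2.8333) + (1.1667)·(1.1667)) / 5 = 12.8333/5 = 2.5667
  Sample standard deviations s_i = √(s[i,i]):
  s(X) = √(3.8667) = 1.9664
  s(Y) = √(2.5667) = 1.6021

Step 3 — r_{ij} = s_{ij} / (s_i · s_j):
  r[X,X] = 1 (diagonal).
  r[X,Y] = 1.3333 / (1.9664 · 1.6021) = 1.3333 / 3.1503 = 0.4232
  r[Y,Y] = 1 (diagonal).

R is symmetric with unit diagonal. Assembling:

R = [[1, 0.4232],
 [0.4232, 1]]


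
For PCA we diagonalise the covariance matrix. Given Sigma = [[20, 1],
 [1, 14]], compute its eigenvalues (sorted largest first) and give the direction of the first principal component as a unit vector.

Step 1 — characteristic polynomial of 2×2 Sigma:
  det(Sigma - λI) = λ² - trace · λ + det = 0.
  trace = 20 + 14 = 34, det = 20·14 - (1)² = 279.
Step 2 — discriminant:
  Δ = trace² - 4·det = 1156 - 1116 = 40.
Step 3 — eigenvalues:
  λ = (trace ± √Δ)/2 = (34 ± 6.3246)/2,
  λ_1 = 20.1623,  λ_2 = 13.8377.

Step 4 — unit eigenvector for λ_1: solve (Sigma - λ_1 I)v = 0. First row:
  (20 - 20.1623)·v_x + (1)·v_y = 0, i.e. (-0.1623)·v_x + (1)·v_y = 0,
  so v ∝ (b, λ_1 - a) = (1, 0.1623) = u.
  ||u|| = √((1)² + (0.1623)²) = √(1.0263) ≈ 1.0131,
  v_1 = u/||u|| ≈ (0.9871, 0.1602) (||v_1|| = 1).

λ_1 = 20.1623,  λ_2 = 13.8377;  v_1 ≈ (0.9871, 0.1602)


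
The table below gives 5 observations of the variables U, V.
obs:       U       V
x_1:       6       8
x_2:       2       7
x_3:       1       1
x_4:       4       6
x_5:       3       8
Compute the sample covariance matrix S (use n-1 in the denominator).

Step 1 — column means:
  mean(U) = (6 + 2 + 1 + 4 + 3) / 5 = 16/5 = 3.2
  mean(V) = (8 + 7 + 1 + 6 + 8) / 5 = 30/5 = 6

Step 2 — sample covariance S[i,j] = (1/(n-1)) · Σ_k (x_{k,i} - mean_i) · (x_{k,j} - mean_j), with n-1 = 4.
  S[U,U] = ((2.8)·(2.8) + (-1.2)·(-1.2) + (-2.2)·(-2.2) + (0.8)·(0.8) + (-0.2)·(-0.2)) / 4 = 14.8/4 = 3.7
  S[U,V] = ((2.8)·(2) + (-1.2)·(1) + (-2.2)·(-5) + (0.8)·(0) + (-0.2)·(2)) / 4 = 15/4 = 3.75
  S[V,V] = ((2)·(2) + (1)·(1) + (-5)·(-5) + (0)·(0) + (2)·(2)) / 4 = 34/4 = 8.5

S is symmetric (S[j,i] = S[i,j]). Assembling:

S = [[3.7, 3.75],
 [3.75, 8.5]]


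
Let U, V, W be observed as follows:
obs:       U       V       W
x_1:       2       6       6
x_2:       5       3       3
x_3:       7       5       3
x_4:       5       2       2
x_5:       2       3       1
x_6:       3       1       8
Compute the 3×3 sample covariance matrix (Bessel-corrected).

Step 1 — column means:
  mean(U) = (2 + 5 + 7 + 5 + 2 + 3) / 6 = 24/6 = 4
  mean(V) = (6 + 3 + 5 + 2 + 3 + 1) / 6 = 20/6 = 3.3333
  mean(W) = (6 + 3 + 3 + 2 + 1 + 8) / 6 = 23/6 = 3.8333

Step 2 — sample covariance S[i,j] = (1/(n-1)) · Σ_k (x_{k,i} - mean_i) · (x_{k,j} - mean_j), with n-1 = 5.
  S[U,U] = ((-2)·(-2) + (1)·(1) + (3)·(3) + (1)·(1) + (-2)·(-2) + (-1)·(-1)) / 5 = 20/5 = 4
  S[U,V] = ((-2)·(2.6667) + (1)·(-0.3333) + (3)·(1.6667) + (1)·(-1.3333) + (-2)·(-0.3333) + (-1)·(-2.3333)) / 5 = 1/5 = 0.2
  S[U,W] = ((-2)·(2.1667) + (1)·(-0.8333) + (3)·(-0.8333) + (1)·(-1.8333) + (-2)·(-2.8333) + (-1)·(4.1667)) / 5 = -8/5 = -1.6
  S[V,V] = ((2.6667)·(2.6667) + (-0.3333)·(-0.3333) + (1.6667)·(1.6667) + (-1.3333)·(-1.3333) + (-0.3333)·(-0.3333) + (-2.3333)·(-2.3333)) / 5 = 17.3333/5 = 3.4667
  S[V,W] = ((2.6667)·(2.1667) + (-0.3333)·(-0.8333) + (1.6667)·(-0.8333) + (-1.3333)·(-1.8333) + (-0.3333)·(-2.8333) + (-2.3333)·(4.1667)) / 5 = -1.6667/5 = -0.3333
  S[W,W] = ((2.1667)·(2.1667) + (-0.8333)·(-0.8333) + (-0.8333)·(-0.8333) + (-1.8333)·(-1.8333) + (-2.8333)·(-2.8333) + (4.1667)·(4.1667)) / 5 = 34.8333/5 = 6.9667

S is symmetric (S[j,i] = S[i,j]). Assembling:

S = [[4, 0.2, -1.6],
 [0.2, 3.4667, -0.3333],
 [-1.6, -0.3333, 6.9667]]


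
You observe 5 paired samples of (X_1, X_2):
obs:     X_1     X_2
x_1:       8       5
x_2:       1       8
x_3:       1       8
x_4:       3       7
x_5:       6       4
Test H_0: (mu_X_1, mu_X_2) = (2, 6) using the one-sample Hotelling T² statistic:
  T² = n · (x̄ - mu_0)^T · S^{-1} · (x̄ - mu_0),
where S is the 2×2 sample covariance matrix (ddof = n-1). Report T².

Step 1 — sample mean vector:
  mean(X_1) = (8 + 1 + 1 + 3 + 6) / 5 = 19/5 = 3.8
  mean(X_2) = (5 + 8 + 8 + 7 + 4) / 5 = 32/5 = 6.4
  x̄ = (3.8, 6.4),  deviation x̄ - mu_0 = (3.8, 6.4) - (2, 6) = (1.8, 0.4).

Step 2 — sample covariance matrix, S[i,j] = (1/(n-1)) · Σ_k (x_{k,i} - mean_i) · (x_{k,j} - mean_j), divisor n-1 = 4:
  S[X_1,X_1] = ((4.2)·(4.2) + (-2.8)·(-2.8) + (-2.8)·(-2.8) + (-0.8)·(-0.8) + (2.2)·(2.2)) / 4 = 38.8/4 = 9.7
  S[X_1,X_2] = ((4.2)·(-1.4) + (-2.8)·(1.6) + (-2.8)·(1.6) + (-0.8)·(0.6) + (2.2)·(-2.4)) / 4 = -20.6/4 = -5.15
  S[X_2,X_2] = ((-1.4)·(-1.4) + (1.6)·(1.6) + (1.6)·(1.6) + (0.6)·(0.6) + (-2.4)·(-2.4)) / 4 = 13.2/4 = 3.3
  S = [[9.7, -5.15],
 [-5.15, 3.3]].

Step 3 — invert S. det(S) = 9.7·3.3 - (-5.15)² = 5.4875.
  S^{-1} = (1/det) · [[d, -b], [-b, a]] = [[0.6014, 0.9385],
 [0.9385, 1.7677]].

Step 4 — quadratic form (x̄ - mu_0)^T · S^{-1} · (x̄ - mu_0):
  S^{-1} · (x̄ - mu_0) = (1.4579, 2.3964),
  (x̄ - mu_0)^T · [...] = (1.8)·(1.4579) + (0.4)·(2.3964) = 3.5827.

Step 5 — scale by n: T² = 5 · 3.5827 = 17.9134.

T² ≈ 17.9134


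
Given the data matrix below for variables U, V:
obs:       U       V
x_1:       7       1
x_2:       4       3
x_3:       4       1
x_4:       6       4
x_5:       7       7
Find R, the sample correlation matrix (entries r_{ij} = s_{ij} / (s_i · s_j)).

Step 1 — column means:
  mean(U) = (7 + 4 + 4 + 6 + 7) / 5 = 28/5 = 5.6
  mean(V) = (1 + 3 + 1 + 4 + 7) / 5 = 16/5 = 3.2

Step 2 — sample variances and covariances s[i,j] = (1/(n-1)) · Σ_k (x_{k,i} - mean_i) · (x_{k,j} - mean_j), with n-1 = 4:
  s[U,U] = ((1.4)·(1.4) + (-1.6)·(-1.6) + (-1.6)·(-1.6) + (0.4)·(0.4) + (1.4)·(1.4)) / 4 = 9.2/4 = 2.3
  s[U,V] = ((1.4)·(-2.2) + (-1.6)·(-0.2) + (-1.6)·(-2.2) + (0.4)·(0.8) + (1.4)·(3.8)) / 4 = 6.4/4 = 1.6
  s[V,V] = ((-2.2)·(-2.2) + (-0.2)·(-0.2) + (-2.2)·(-2.2) + (0.8)·(0.8) + (3.8)·(3.8)) / 4 = 24.8/4 = 6.2
  Sample standard deviations s_i = √(s[i,i]):
  s(U) = √(2.3) = 1.5166
  s(V) = √(6.2) = 2.49

Step 3 — r_{ij} = s_{ij} / (s_i · s_j):
  r[U,U] = 1 (diagonal).
  r[U,V] = 1.6 / (1.5166 · 2.49) = 1.6 / 3.7762 = 0.4237
  r[V,V] = 1 (diagonal).

R is symmetric with unit diagonal. Assembling:

R = [[1, 0.4237],
 [0.4237, 1]]


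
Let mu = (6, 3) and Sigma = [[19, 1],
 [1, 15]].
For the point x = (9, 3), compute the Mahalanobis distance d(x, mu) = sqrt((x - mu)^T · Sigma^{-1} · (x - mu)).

Step 1 — centre the observation: (x - mu) = (3, 0).

Step 2 — invert Sigma. det(Sigma) = 19·15 - (1)² = 284.
  Sigma^{-1} = (1/det) · [[d, -b], [-b, a]] = [[0.0528, -0.0035],
 [-0.0035, 0.0669]].

Step 3 — form the quadratic (x - mu)^T · Sigma^{-1} · (x - mu):
  Sigma^{-1} · (x - mu) = (0.1585, -0.0106).
  (x - mu)^T · [Sigma^{-1} · (x - mu)] = (3)·(0.1585) + (0)·(-0.0106) = 0.4754.

Step 4 — take square root: d = √(0.4754) ≈ 0.6895.

d(x, mu) = √(0.4754) ≈ 0.6895


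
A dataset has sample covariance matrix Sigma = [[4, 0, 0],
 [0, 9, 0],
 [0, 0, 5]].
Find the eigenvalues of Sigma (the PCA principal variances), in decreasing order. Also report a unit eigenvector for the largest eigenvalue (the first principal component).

Step 1 — characteristic polynomial p(λ) = det(λI - Sigma) = λ³ - tr·λ² + c_1·λ - det, where tr = trace, c_1 = sum of the principal 2×2 minors, det = det(Sigma):
  tr = 4 + 9 + 5 = 18,
  c_1 = (4·9 - (0)²) + (4·5 - (0)²) + (9·5 - (0)²) = 36 + 20 + 45 = 101,
  det = 4·(9·5 - (0)²) - (0)·((0)·5 - (0)·(0)) + (0)·((0)·(0) - 9·(0)) = 4·(45) - (0)·(0) + (0)·(0) = 180.
  So p(λ) = λ³ - 18λ² + 101λ - 180.
Step 2 — look for an integer root (rational root theorem: any rational root is an integer divisor of 180). Testing λ = 4:
  p(4) = 64 - 288 + 404 - 180 = 0  ✓
  Dividing out (λ - 4): p(λ) = (λ - 4)(λ² - 14λ + 45).
Step 3 — remaining eigenvalues from the quadratic λ² - 14λ + 45 = 0:
  Δ = 14² - 4·45 = 196 - 180 = 16,  λ = (14 ± √16)/2 = (14 ± 4)/2 = 9 or 5.
  Sorted: λ_1 = 9,  λ_2 = 5,  λ_3 = 4  (check: sum = 18 = tr ✓).

Step 4 — unit eigenvector for λ_1 = 9: v spans the null space of (Sigma - λ_1 I), whose rows are
  r_1 = (-5, 0, 0),  r_2 = (0, 0, 0),  r_3 = (0, 0, -4).
  v is orthogonal to every row, so take v ∝ r_1 × r_3 = ((0)·(-4) - (0)·(0), (0)·(0) - (-5)·(-4), (-5)·(0) - (0)·(0)) = (0, -20, 0).
  Rescale (divide by 20; multiply by -1 so the first nonzero entry is positive): u = (0, 1, 0).
  ||u|| = √((0)² + (1)² + (0)²) = √(1) = 1,  v_1 = u/||u|| ≈ (0, 1, 0) (||v_1|| = 1).

λ_1 = 9,  λ_2 = 5,  λ_3 = 4;  v_1 ≈ (0, 1, 0)


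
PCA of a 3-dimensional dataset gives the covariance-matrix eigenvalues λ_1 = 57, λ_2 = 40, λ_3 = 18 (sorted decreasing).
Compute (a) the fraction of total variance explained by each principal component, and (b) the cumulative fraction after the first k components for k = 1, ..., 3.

Step 1 — total variance = trace(Sigma) = Σ λ_i = 57 + 40 + 18 = 115.

Step 2 — fraction explained by component i = λ_i / Σ λ:
  PC1: 57/115 = 0.4957
  PC2: 40/115 = 0.3478
  PC3: 18/115 = 0.1565

Step 3 — cumulative fraction after k components = (λ_1 + ... + λ_k) / Σ λ:
  k = 1: 57/115 = 0.4957
  k = 2: (57 + 40)/115 = 97/115 = 0.8435
  k = 3: (57 + 40 + 18)/115 = 115/115 = 1

Summary (fraction, with percent):

explained: PC1 0.4957 (49.57%), PC2 0.3478 (34.78%), PC3 0.1565 (15.65%);  cumulative: 0.4957, 0.8435, 1


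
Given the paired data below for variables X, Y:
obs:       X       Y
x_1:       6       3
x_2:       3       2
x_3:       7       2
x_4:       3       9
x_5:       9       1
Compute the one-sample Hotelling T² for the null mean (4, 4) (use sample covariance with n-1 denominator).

Step 1 — sample mean vector:
  mean(X) = (6 + 3 + 7 + 3 + 9) / 5 = 28/5 = 5.6
  mean(Y) = (3 + 2 + 2 + 9 + 1) / 5 = 17/5 = 3.4
  x̄ = (5.6, 3.4),  deviation x̄ - mu_0 = (5.6, 3.4) - (4, 4) = (1.6, -0.6).

Step 2 — sample covariance matrix, S[i,j] = (1/(n-1)) · Σ_k (x_{k,i} - mean_i) · (x_{k,j} - mean_j), divisor n-1 = 4:
  S[X,X] = ((0.4)·(0.4) + (-2.6)·(-2.6) + (1.4)·(1.4) + (-2.6)·(-2.6) + (3.4)·(3.4)) / 4 = 27.2/4 = 6.8
  S[X,Y] = ((0.4)·(-0.4) + (-2.6)·(-1.4) + (1.4)·(-1.4) + (-2.6)·(5.6) + (3.4)·(-2.4)) / 4 = -21.2/4 = -5.3
  S[Y,Y] = ((-0.4)·(-0.4) + (-1.4)·(-1.4) + (-1.4)·(-1.4) + (5.6)·(5.6) + (-2.4)·(-2.4)) / 4 = 41.2/4 = 10.3
  S = [[6.8, -5.3],
 [-5.3, 10.3]].

Step 3 — invert S. det(S) = 6.8·10.3 - (-5.3)² = 41.95.
  S^{-1} = (1/det) · [[d, -b], [-b, a]] = [[0.2455, 0.1263],
 [0.1263, 0.1621]].

Step 4 — quadratic form (x̄ - mu_0)^T · S^{-1} · (x̄ - mu_0):
  S^{-1} · (x̄ - mu_0) = (0.317, 0.1049),
  (x̄ - mu_0)^T · [...] = (1.6)·(0.317) + (-0.6)·(0.1049) = 0.4443.

Step 5 — scale by n: T² = 5 · 0.4443 = 2.2217.

T² ≈ 2.2217


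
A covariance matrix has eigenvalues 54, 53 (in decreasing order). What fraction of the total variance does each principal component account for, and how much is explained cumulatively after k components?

Step 1 — total variance = trace(Sigma) = Σ λ_i = 54 + 53 = 107.

Step 2 — fraction explained by component i = λ_i / Σ λ:
  PC1: 54/107 = 0.5047
  PC2: 53/107 = 0.4953

Step 3 — cumulative fraction after k components = (λ_1 + ... + λ_k) / Σ λ:
  k = 1: 54/107 = 0.5047
  k = 2: (54 + 53)/107 = 107/107 = 1

Summary (fraction, with percent):

explained: PC1 0.5047 (50.47%), PC2 0.4953 (49.53%);  cumulative: 0.5047, 1


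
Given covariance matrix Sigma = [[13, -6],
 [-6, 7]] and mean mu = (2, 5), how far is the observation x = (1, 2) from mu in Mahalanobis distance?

Step 1 — centre the observation: (x - mu) = (-1, -3).

Step 2 — invert Sigma. det(Sigma) = 13·7 - (-6)² = 55.
  Sigma^{-1} = (1/det) · [[d, -b], [-b, a]] = [[0.1273, 0.1091],
 [0.1091, 0.2364]].

Step 3 — form the quadratic (x - mu)^T · Sigma^{-1} · (x - mu):
  Sigma^{-1} · (x - mu) = (-0.4545, -0.8182).
  (x - mu)^T · [Sigma^{-1} · (x - mu)] = (-1)·(-0.4545) + (-3)·(-0.8182) = 2.9091.

Step 4 — take square root: d = √(2.9091) ≈ 1.7056.

d(x, mu) = √(2.9091) ≈ 1.7056


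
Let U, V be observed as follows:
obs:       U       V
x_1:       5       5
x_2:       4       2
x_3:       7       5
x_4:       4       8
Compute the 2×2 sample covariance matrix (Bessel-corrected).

Step 1 — column means:
  mean(U) = (5 + 4 + 7 + 4) / 4 = 20/4 = 5
  mean(V) = (5 + 2 + 5 + 8) / 4 = 20/4 = 5

Step 2 — sample covariance S[i,j] = (1/(n-1)) · Σ_k (x_{k,i} - mean_i) · (x_{k,j} - mean_j), with n-1 = 3.
  S[U,U] = ((0)·(0) + (-1)·(-1) + (2)·(2) + (-1)·(-1)) / 3 = 6/3 = 2
  S[U,V] = ((0)·(0) + (-1)·(-3) + (2)·(0) + (-1)·(3)) / 3 = 0/3 = 0
  S[V,V] = ((0)·(0) + (-3)·(-3) + (0)·(0) + (3)·(3)) / 3 = 18/3 = 6

S is symmetric (S[j,i] = S[i,j]). Assembling:

S = [[2, 0],
 [0, 6]]


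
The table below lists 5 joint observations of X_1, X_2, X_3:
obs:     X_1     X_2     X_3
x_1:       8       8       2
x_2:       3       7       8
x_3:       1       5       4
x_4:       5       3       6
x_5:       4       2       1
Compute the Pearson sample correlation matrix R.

Step 1 — column means:
  mean(X_1) = (8 + 3 + 1 + 5 + 4) / 5 = 21/5 = 4.2
  mean(X_2) = (8 + 7 + 5 + 3 + 2) / 5 = 25/5 = 5
  mean(X_3) = (2 + 8 + 4 + 6 + 1) / 5 = 21/5 = 4.2

Step 2 — sample variances and covariances s[i,j] = (1/(n-1)) · Σ_k (x_{k,i} - mean_i) · (x_{k,j} - mean_j), with n-1 = 4:
  s[X_1,X_1] = ((3.8)·(3.8) + (-1.2)·(-1.2) + (-3.2)·(-3.2) + (0.8)·(0.8) + (-0.2)·(-0.2)) / 4 = 26.8/4 = 6.7
  s[X_1,X_2] = ((3.8)·(3) + (-1.2)·(2) + (-3.2)·(0) + (0.8)·(-2) + (-0.2)·(-3)) / 4 = 8/4 = 2
  s[X_1,X_3] = ((3.8)·(-2.2) + (-1.2)·(3.8) + (-3.2)·(-0.2) + (0.8)·(1.8) + (-0.2)·(-3.2)) / 4 = -10.2/4 = -2.55
  s[X_2,X_2] = ((3)·(3) + (2)·(2) + (0)·(0) + (-2)·(-2) + (-3)·(-3)) / 4 = 26/4 = 6.5
  s[X_2,X_3] = ((3)·(-2.2) + (2)·(3.8) + (0)·(-0.2) + (-2)·(1.8) + (-3)·(-3.2)) / 4 = 7/4 = 1.75
  s[X_3,X_3] = ((-2.2)·(-2.2) + (3.8)·(3.8) + (-0.2)·(-0.2) + (1.8)·(1.8) + (-3.2)·(-3.2)) / 4 = 32.8/4 = 8.2
  Sample standard deviations s_i = √(s[i,i]):
  s(X_1) = √(6.7) = 2.5884
  s(X_2) = √(6.5) = 2.5495
  s(X_3) = √(8.2) = 2.8636

Step 3 — r_{ij} = s_{ij} / (s_i · s_j):
  r[X_1,X_1] = 1 (diagonal).
  r[X_1,X_2] = 2 / (2.5884 · 2.5495) = 2 / 6.5992 = 0.3031
  r[X_1,X_3] = -2.55 / (2.5884 · 2.8636) = -2.55 / 7.4122 = -0.344
  r[X_2,X_2] = 1 (diagonal).
  r[X_2,X_3] = 1.75 / (2.5495 · 2.8636) = 1.75 / 7.3007 = 0.2397
  r[X_3,X_3] = 1 (diagonal).

R is symmetric with unit diagonal. Assembling:

R = [[1, 0.3031, -0.344],
 [0.3031, 1, 0.2397],
 [-0.344, 0.2397, 1]]


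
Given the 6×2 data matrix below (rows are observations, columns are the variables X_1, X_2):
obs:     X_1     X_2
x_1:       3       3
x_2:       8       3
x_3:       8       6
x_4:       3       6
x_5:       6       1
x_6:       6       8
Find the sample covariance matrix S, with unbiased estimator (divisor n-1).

Step 1 — column means:
  mean(X_1) = (3 + 8 + 8 + 3 + 6 + 6) / 6 = 34/6 = 5.6667
  mean(X_2) = (3 + 3 + 6 + 6 + 1 + 8) / 6 = 27/6 = 4.5

Step 2 — sample covariance S[i,j] = (1/(n-1)) · Σ_k (x_{k,i} - mean_i) · (x_{k,j} - mean_j), with n-1 = 5.
  S[X_1,X_1] = ((-2.6667)·(-2.6667) + (2.3333)·(2.3333) + (2.3333)·(2.3333) + (-2.6667)·(-2.6667) + (0.3333)·(0.3333) + (0.3333)·(0.3333)) / 5 = 25.3333/5 = 5.0667
  S[X_1,X_2] = ((-2.6667)·(-1.5) + (2.3333)·(-1.5) + (2.3333)·(1.5) + (-2.6667)·(1.5) + (0.3333)·(-3.5) + (0.3333)·(3.5)) / 5 = 0/5 = 0
  S[X_2,X_2] = ((-1.5)·(-1.5) + (-1.5)·(-1.5) + (1.5)·(1.5) + (1.5)·(1.5) + (-3.5)·(-3.5) + (3.5)·(3.5)) / 5 = 33.5/5 = 6.7

S is symmetric (S[j,i] = S[i,j]). Assembling:

S = [[5.0667, 0],
 [0, 6.7]]


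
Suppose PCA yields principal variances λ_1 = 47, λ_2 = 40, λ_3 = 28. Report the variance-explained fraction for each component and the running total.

Step 1 — total variance = trace(Sigma) = Σ λ_i = 47 + 40 + 28 = 115.

Step 2 — fraction explained by component i = λ_i / Σ λ:
  PC1: 47/115 = 0.4087
  PC2: 40/115 = 0.3478
  PC3: 28/115 = 0.2435

Step 3 — cumulative fraction after k components = (λ_1 + ... + λ_k) / Σ λ:
  k = 1: 47/115 = 0.4087
  k = 2: (47 + 40)/115 = 87/115 = 0.7565
  k = 3: (47 + 40 + 28)/115 = 115/115 = 1

Summary (fraction, with percent):

explained: PC1 0.4087 (40.87%), PC2 0.3478 (34.78%), PC3 0.2435 (24.35%);  cumulative: 0.4087, 0.7565, 1


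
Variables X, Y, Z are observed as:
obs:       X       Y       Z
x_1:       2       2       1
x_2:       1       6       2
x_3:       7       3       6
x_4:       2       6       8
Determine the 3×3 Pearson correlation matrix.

Step 1 — column means:
  mean(X) = (2 + 1 + 7 + 2) / 4 = 12/4 = 3
  mean(Y) = (2 + 6 + 3 + 6) / 4 = 17/4 = 4.25
  mean(Z) = (1 + 2 + 6 + 8) / 4 = 17/4 = 4.25

Step 2 — sample variances and covariances s[i,j] = (1/(n-1)) · Σ_k (x_{k,i} - mean_i) · (x_{k,j} - mean_j), with n-1 = 3:
  s[X,X] = ((-1)·(-1) + (-2)·(-2) + (4)·(4) + (-1)·(-1)) / 3 = 22/3 = 7.3333
  s[X,Y] = ((-1)·(-2.25) + (-2)·(1.75) + (4)·(-1.25) + (-1)·(1.75)) / 3 = -8/3 = -2.6667
  s[X,Z] = ((-1)·(-3.25) + (-2)·(-2.25) + (4)·(1.75) + (-1)·(3.75)) / 3 = 11/3 = 3.6667
  s[Y,Y] = ((-2.25)·(-2.25) + (1.75)·(1.75) + (-1.25)·(-1.25) + (1.75)·(1.75)) / 3 = 12.75/3 = 4.25
  s[Y,Z] = ((-2.25)·(-3.25) + (1.75)·(-2.25) + (-1.25)·(1.75) + (1.75)·(3.75)) / 3 = 7.75/3 = 2.5833
  s[Z,Z] = ((-3.25)·(-3.25) + (-2.25)·(-2.25) + (1.75)·(1.75) + (3.75)·(3.75)) / 3 = 32.75/3 = 10.9167
  Sample standard deviations s_i = √(s[i,i]):
  s(X) = √(7.3333) = 2.708
  s(Y) = √(4.25) = 2.0616
  s(Z) = √(10.9167) = 3.304

Step 3 — r_{ij} = s_{ij} / (s_i · s_j):
  r[X,X] = 1 (diagonal).
  r[X,Y] = -2.6667 / (2.708 · 2.0616) = -2.6667 / 5.5827 = -0.4777
  r[X,Z] = 3.6667 / (2.708 · 3.304) = 3.6667 / 8.9474 = 0.4098
  r[Y,Y] = 1 (diagonal).
  r[Y,Z] = 2.5833 / (2.0616 · 3.304) = 2.5833 / 6.8114 = 0.3793
  r[Z,Z] = 1 (diagonal).

R is symmetric with unit diagonal. Assembling:

R = [[1, -0.4777, 0.4098],
 [-0.4777, 1, 0.3793],
 [0.4098, 0.3793, 1]]


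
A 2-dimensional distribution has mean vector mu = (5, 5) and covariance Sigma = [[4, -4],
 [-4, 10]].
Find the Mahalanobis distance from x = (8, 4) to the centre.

Step 1 — centre the observation: (x - mu) = (3, -1).

Step 2 — invert Sigma. det(Sigma) = 4·10 - (-4)² = 24.
  Sigma^{-1} = (1/det) · [[d, -b], [-b, a]] = [[0.4167, 0.1667],
 [0.1667, 0.1667]].

Step 3 — form the quadratic (x - mu)^T · Sigma^{-1} · (x - mu):
  Sigma^{-1} · (x - mu) = (1.0833, 0.3333).
  (x - mu)^T · [Sigma^{-1} · (x - mu)] = (3)·(1.0833) + (-1)·(0.3333) = 2.9167.

Step 4 — take square root: d = √(2.9167) ≈ 1.7078.

d(x, mu) = √(2.9167) ≈ 1.7078


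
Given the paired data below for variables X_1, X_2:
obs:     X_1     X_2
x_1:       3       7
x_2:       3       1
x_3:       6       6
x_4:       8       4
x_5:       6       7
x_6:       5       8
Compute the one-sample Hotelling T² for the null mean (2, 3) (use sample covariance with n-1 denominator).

Step 1 — sample mean vector:
  mean(X_1) = (3 + 3 + 6 + 8 + 6 + 5) / 6 = 31/6 = 5.1667
  mean(X_2) = (7 + 1 + 6 + 4 + 7 + 8) / 6 = 33/6 = 5.5
  x̄ = (5.1667, 5.5),  deviation x̄ - mu_0 = (5.1667, 5.5) - (2, 3) = (3.1667, 2.5).

Step 2 — sample covariance matrix, S[i,j] = (1/(n-1)) · Σ_k (x_{k,i} - mean_i) · (x_{k,j} - mean_j), divisor n-1 = 5:
  S[X_1,X_1] = ((-2.1667)·(-2.1667) + (-2.1667)·(-2.1667) + (0.8333)·(0.8333) + (2.8333)·(2.8333) + (0.8333)·(0.8333) + (-0.1667)·(-0.1667)) / 5 = 18.8333/5 = 3.7667
  S[X_1,X_2] = ((-2.1667)·(1.5) + (-2.1667)·(-4.5) + (0.8333)·(0.5) + (2.8333)·(-1.5) + (0.8333)·(1.5) + (-0.1667)·(2.5)) / 5 = 3.5/5 = 0.7
  S[X_2,X_2] = ((1.5)·(1.5) + (-4.5)·(-4.5) + (0.5)·(0.5) + (-1.5)·(-1.5) + (1.5)·(1.5) + (2.5)·(2.5)) / 5 = 33.5/5 = 6.7
  S = [[3.7667, 0.7],
 [0.7, 6.7]].

Step 3 — invert S. det(S) = 3.7667·6.7 - (0.7)² = 24.7467.
  S^{-1} = (1/det) · [[d, -b], [-b, a]] = [[0.2707, -0.0283],
 [-0.0283, 0.1522]].

Step 4 — quadratic form (x̄ - mu_0)^T · S^{-1} · (x̄ - mu_0):
  S^{-1} · (x̄ - mu_0) = (0.7866, 0.2909),
  (x̄ - mu_0)^T · [...] = (3.1667)·(0.7866) + (2.5)·(0.2909) = 3.2184.

Step 5 — scale by n: T² = 6 · 3.2184 = 19.3103.

T² ≈ 19.3103


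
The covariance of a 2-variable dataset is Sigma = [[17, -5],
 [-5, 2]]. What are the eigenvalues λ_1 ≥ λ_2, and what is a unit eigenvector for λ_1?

Step 1 — characteristic polynomial of 2×2 Sigma:
  det(Sigma - λI) = λ² - trace · λ + det = 0.
  trace = 17 + 2 = 19, det = 17·2 - (-5)² = 9.
Step 2 — discriminant:
  Δ = trace² - 4·det = 361 - 36 = 325.
Step 3 — eigenvalues:
  λ = (trace ± √Δ)/2 = (19 ± 18.0278)/2,
  λ_1 = 18.5139,  λ_2 = 0.4861.

Step 4 — unit eigenvector for λ_1: solve (Sigma - λ_1 I)v = 0. First row:
  (17 - 18.5139)·v_x + (-5)·v_y = 0, i.e. (-1.5139)·v_x + (-5)·v_y = 0,
  so v ∝ (b, λ_1 - a) = (-5, 1.5139); multiply by -1 so the first entry is positive: u = (5, -1.5139).
  ||u|| = √((5)² + (-1.5139)²) = √(27.2918) ≈ 5.2242,
  v_1 = u/||u|| ≈ (0.9571, -0.2898) (||v_1|| = 1).

λ_1 = 18.5139,  λ_2 = 0.4861;  v_1 ≈ (0.9571, -0.2898)


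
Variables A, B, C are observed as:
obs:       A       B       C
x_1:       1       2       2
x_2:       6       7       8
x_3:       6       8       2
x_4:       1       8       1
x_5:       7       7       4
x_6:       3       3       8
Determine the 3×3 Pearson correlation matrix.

Step 1 — column means:
  mean(A) = (1 + 6 + 6 + 1 + 7 + 3) / 6 = 24/6 = 4
  mean(B) = (2 + 7 + 8 + 8 + 7 + 3) / 6 = 35/6 = 5.8333
  mean(C) = (2 + 8 + 2 + 1 + 4 + 8) / 6 = 25/6 = 4.1667

Step 2 — sample variances and covariances s[i,j] = (1/(n-1)) · Σ_k (x_{k,i} - mean_i) · (x_{k,j} - mean_j), with n-1 = 5:
  s[A,A] = ((-3)·(-3) + (2)·(2) + (2)·(2) + (-3)·(-3) + (3)·(3) + (-1)·(-1)) / 5 = 36/5 = 7.2
  s[A,B] = ((-3)·(-3.8333) + (2)·(1.1667) + (2)·(2.1667) + (-3)·(2.1667) + (3)·(1.1667) + (-1)·(-2.8333)) / 5 = 18/5 = 3.6
  s[A,C] = ((-3)·(-2.1667) + (2)·(3.8333) + (2)·(-2.1667) + (-3)·(-3.1667) + (3)·(-0.1667) + (-1)·(3.8333)) / 5 = 15/5 = 3
  s[B,B] = ((-3.8333)·(-3.8333) + (1.1667)·(1.1667) + (2.1667)·(2.1667) + (2.1667)·(2.1667) + (1.1667)·(1.1667) + (-2.8333)·(-2.8333)) / 5 = 34.8333/5 = 6.9667
  s[B,C] = ((-3.8333)·(-2.1667) + (1.1667)·(3.8333) + (2.1667)·(-2.1667) + (2.1667)·(-3.1667) + (1.1667)·(-0.1667) + (-2.8333)·(3.8333)) / 5 = -9.8333/5 = -1.9667
  s[C,C] = ((-2.1667)·(-2.1667) + (3.8333)·(3.8333) + (-2.1667)·(-2.1667) + (-3.1667)·(-3.1667) + (-0.1667)·(-0.1667) + (3.8333)·(3.8333)) / 5 = 48.8333/5 = 9.7667
  Sample standard deviations s_i = √(s[i,i]):
  s(A) = √(7.2) = 2.6833
  s(B) = √(6.9667) = 2.6394
  s(C) = √(9.7667) = 3.1252

Step 3 — r_{ij} = s_{ij} / (s_i · s_j):
  r[A,A] = 1 (diagonal).
  r[A,B] = 3.6 / (2.6833 · 2.6394) = 3.6 / 7.0824 = 0.5083
  r[A,C] = 3 / (2.6833 · 3.1252) = 3 / 8.3857 = 0.3578
  r[B,B] = 1 (diagonal).
  r[B,C] = -1.9667 / (2.6394 · 3.1252) = -1.9667 / 8.2487 = -0.2384
  r[C,C] = 1 (diagonal).

R is symmetric with unit diagonal. Assembling:

R = [[1, 0.5083, 0.3578],
 [0.5083, 1, -0.2384],
 [0.3578, -0.2384, 1]]
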